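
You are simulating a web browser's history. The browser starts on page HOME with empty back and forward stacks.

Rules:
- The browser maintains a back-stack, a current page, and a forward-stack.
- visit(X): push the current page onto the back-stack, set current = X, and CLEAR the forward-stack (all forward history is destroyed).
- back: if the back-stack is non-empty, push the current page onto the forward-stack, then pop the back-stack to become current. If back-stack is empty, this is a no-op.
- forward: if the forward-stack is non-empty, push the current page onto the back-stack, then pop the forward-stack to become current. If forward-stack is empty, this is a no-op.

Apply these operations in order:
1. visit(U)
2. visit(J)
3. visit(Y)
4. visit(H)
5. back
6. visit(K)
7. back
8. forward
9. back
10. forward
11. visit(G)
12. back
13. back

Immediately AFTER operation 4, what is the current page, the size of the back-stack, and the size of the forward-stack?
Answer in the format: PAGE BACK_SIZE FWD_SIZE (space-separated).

After 1 (visit(U)): cur=U back=1 fwd=0
After 2 (visit(J)): cur=J back=2 fwd=0
After 3 (visit(Y)): cur=Y back=3 fwd=0
After 4 (visit(H)): cur=H back=4 fwd=0

H 4 0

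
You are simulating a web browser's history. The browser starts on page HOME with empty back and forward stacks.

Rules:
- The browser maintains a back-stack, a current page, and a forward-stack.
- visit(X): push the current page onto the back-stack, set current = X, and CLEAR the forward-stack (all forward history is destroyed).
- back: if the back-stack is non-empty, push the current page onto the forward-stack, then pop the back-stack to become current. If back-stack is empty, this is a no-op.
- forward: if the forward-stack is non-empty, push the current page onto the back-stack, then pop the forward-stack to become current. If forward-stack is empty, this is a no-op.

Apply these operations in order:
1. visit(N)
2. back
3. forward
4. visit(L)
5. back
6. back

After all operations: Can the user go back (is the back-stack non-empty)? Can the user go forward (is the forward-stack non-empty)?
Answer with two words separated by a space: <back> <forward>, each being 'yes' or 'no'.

Answer: no yes

Derivation:
After 1 (visit(N)): cur=N back=1 fwd=0
After 2 (back): cur=HOME back=0 fwd=1
After 3 (forward): cur=N back=1 fwd=0
After 4 (visit(L)): cur=L back=2 fwd=0
After 5 (back): cur=N back=1 fwd=1
After 6 (back): cur=HOME back=0 fwd=2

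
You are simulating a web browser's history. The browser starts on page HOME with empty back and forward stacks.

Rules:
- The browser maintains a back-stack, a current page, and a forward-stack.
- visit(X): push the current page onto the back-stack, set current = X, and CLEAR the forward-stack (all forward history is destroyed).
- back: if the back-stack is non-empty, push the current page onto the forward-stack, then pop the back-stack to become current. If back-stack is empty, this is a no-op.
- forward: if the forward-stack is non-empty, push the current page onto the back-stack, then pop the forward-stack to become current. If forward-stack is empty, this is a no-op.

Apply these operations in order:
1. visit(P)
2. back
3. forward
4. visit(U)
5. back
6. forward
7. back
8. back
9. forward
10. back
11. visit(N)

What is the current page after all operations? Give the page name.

Answer: N

Derivation:
After 1 (visit(P)): cur=P back=1 fwd=0
After 2 (back): cur=HOME back=0 fwd=1
After 3 (forward): cur=P back=1 fwd=0
After 4 (visit(U)): cur=U back=2 fwd=0
After 5 (back): cur=P back=1 fwd=1
After 6 (forward): cur=U back=2 fwd=0
After 7 (back): cur=P back=1 fwd=1
After 8 (back): cur=HOME back=0 fwd=2
After 9 (forward): cur=P back=1 fwd=1
After 10 (back): cur=HOME back=0 fwd=2
After 11 (visit(N)): cur=N back=1 fwd=0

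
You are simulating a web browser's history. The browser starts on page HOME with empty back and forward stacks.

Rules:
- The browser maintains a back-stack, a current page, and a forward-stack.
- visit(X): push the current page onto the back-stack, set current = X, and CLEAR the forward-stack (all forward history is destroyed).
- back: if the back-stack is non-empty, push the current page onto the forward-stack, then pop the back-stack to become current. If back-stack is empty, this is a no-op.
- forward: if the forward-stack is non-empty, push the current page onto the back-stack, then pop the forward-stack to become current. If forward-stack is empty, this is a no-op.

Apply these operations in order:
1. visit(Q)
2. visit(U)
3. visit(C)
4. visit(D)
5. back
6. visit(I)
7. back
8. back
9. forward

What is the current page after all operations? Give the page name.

Answer: C

Derivation:
After 1 (visit(Q)): cur=Q back=1 fwd=0
After 2 (visit(U)): cur=U back=2 fwd=0
After 3 (visit(C)): cur=C back=3 fwd=0
After 4 (visit(D)): cur=D back=4 fwd=0
After 5 (back): cur=C back=3 fwd=1
After 6 (visit(I)): cur=I back=4 fwd=0
After 7 (back): cur=C back=3 fwd=1
After 8 (back): cur=U back=2 fwd=2
After 9 (forward): cur=C back=3 fwd=1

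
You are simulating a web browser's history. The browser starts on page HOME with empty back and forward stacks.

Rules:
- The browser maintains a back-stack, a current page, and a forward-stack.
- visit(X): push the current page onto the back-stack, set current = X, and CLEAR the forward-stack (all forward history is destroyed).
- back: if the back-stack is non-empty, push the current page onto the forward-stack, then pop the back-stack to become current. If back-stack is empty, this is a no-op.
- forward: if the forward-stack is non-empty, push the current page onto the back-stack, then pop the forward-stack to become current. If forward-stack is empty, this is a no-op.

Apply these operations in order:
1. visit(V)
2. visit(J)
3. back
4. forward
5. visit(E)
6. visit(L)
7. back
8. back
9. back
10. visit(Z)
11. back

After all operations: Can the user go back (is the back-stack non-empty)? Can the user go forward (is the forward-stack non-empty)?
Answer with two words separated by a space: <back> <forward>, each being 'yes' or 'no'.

Answer: yes yes

Derivation:
After 1 (visit(V)): cur=V back=1 fwd=0
After 2 (visit(J)): cur=J back=2 fwd=0
After 3 (back): cur=V back=1 fwd=1
After 4 (forward): cur=J back=2 fwd=0
After 5 (visit(E)): cur=E back=3 fwd=0
After 6 (visit(L)): cur=L back=4 fwd=0
After 7 (back): cur=E back=3 fwd=1
After 8 (back): cur=J back=2 fwd=2
After 9 (back): cur=V back=1 fwd=3
After 10 (visit(Z)): cur=Z back=2 fwd=0
After 11 (back): cur=V back=1 fwd=1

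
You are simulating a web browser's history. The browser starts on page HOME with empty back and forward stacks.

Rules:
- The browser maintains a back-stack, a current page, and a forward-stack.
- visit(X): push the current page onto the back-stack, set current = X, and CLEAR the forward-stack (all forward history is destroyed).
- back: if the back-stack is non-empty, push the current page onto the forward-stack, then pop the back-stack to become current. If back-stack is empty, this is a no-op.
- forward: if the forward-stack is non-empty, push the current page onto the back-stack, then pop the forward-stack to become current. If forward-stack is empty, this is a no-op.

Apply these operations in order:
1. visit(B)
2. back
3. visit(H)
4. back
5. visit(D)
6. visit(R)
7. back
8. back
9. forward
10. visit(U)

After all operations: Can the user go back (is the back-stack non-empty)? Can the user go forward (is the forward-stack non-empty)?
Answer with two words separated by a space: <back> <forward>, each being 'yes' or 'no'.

Answer: yes no

Derivation:
After 1 (visit(B)): cur=B back=1 fwd=0
After 2 (back): cur=HOME back=0 fwd=1
After 3 (visit(H)): cur=H back=1 fwd=0
After 4 (back): cur=HOME back=0 fwd=1
After 5 (visit(D)): cur=D back=1 fwd=0
After 6 (visit(R)): cur=R back=2 fwd=0
After 7 (back): cur=D back=1 fwd=1
After 8 (back): cur=HOME back=0 fwd=2
After 9 (forward): cur=D back=1 fwd=1
After 10 (visit(U)): cur=U back=2 fwd=0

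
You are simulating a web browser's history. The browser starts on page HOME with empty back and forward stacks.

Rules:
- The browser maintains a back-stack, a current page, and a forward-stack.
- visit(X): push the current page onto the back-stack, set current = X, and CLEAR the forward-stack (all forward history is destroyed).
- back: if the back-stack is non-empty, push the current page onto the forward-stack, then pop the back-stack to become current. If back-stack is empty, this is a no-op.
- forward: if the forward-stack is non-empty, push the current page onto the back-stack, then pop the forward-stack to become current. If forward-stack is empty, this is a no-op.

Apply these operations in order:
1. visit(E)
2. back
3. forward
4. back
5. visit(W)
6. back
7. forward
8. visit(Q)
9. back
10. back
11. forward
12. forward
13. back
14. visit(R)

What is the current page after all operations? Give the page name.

Answer: R

Derivation:
After 1 (visit(E)): cur=E back=1 fwd=0
After 2 (back): cur=HOME back=0 fwd=1
After 3 (forward): cur=E back=1 fwd=0
After 4 (back): cur=HOME back=0 fwd=1
After 5 (visit(W)): cur=W back=1 fwd=0
After 6 (back): cur=HOME back=0 fwd=1
After 7 (forward): cur=W back=1 fwd=0
After 8 (visit(Q)): cur=Q back=2 fwd=0
After 9 (back): cur=W back=1 fwd=1
After 10 (back): cur=HOME back=0 fwd=2
After 11 (forward): cur=W back=1 fwd=1
After 12 (forward): cur=Q back=2 fwd=0
After 13 (back): cur=W back=1 fwd=1
After 14 (visit(R)): cur=R back=2 fwd=0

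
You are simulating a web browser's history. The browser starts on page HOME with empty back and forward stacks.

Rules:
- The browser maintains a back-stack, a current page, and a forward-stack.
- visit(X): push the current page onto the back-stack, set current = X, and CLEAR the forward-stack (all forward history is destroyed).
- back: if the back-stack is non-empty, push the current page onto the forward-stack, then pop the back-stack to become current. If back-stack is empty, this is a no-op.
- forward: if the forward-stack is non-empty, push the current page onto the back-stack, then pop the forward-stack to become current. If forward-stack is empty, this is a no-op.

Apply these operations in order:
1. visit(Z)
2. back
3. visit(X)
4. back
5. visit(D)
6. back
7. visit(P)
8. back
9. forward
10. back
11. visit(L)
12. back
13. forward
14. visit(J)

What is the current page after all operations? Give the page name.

Answer: J

Derivation:
After 1 (visit(Z)): cur=Z back=1 fwd=0
After 2 (back): cur=HOME back=0 fwd=1
After 3 (visit(X)): cur=X back=1 fwd=0
After 4 (back): cur=HOME back=0 fwd=1
After 5 (visit(D)): cur=D back=1 fwd=0
After 6 (back): cur=HOME back=0 fwd=1
After 7 (visit(P)): cur=P back=1 fwd=0
After 8 (back): cur=HOME back=0 fwd=1
After 9 (forward): cur=P back=1 fwd=0
After 10 (back): cur=HOME back=0 fwd=1
After 11 (visit(L)): cur=L back=1 fwd=0
After 12 (back): cur=HOME back=0 fwd=1
After 13 (forward): cur=L back=1 fwd=0
After 14 (visit(J)): cur=J back=2 fwd=0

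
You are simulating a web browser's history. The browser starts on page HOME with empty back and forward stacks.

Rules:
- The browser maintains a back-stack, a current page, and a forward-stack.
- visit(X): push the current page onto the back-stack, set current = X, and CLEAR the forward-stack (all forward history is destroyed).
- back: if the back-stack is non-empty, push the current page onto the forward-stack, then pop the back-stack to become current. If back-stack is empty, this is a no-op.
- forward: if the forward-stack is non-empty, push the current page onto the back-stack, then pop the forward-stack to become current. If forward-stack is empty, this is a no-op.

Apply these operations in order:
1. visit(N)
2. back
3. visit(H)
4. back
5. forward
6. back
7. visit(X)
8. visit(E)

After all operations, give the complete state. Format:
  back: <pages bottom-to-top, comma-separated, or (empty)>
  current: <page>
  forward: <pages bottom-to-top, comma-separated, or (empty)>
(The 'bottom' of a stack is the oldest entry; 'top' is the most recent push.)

Answer: back: HOME,X
current: E
forward: (empty)

Derivation:
After 1 (visit(N)): cur=N back=1 fwd=0
After 2 (back): cur=HOME back=0 fwd=1
After 3 (visit(H)): cur=H back=1 fwd=0
After 4 (back): cur=HOME back=0 fwd=1
After 5 (forward): cur=H back=1 fwd=0
After 6 (back): cur=HOME back=0 fwd=1
After 7 (visit(X)): cur=X back=1 fwd=0
After 8 (visit(E)): cur=E back=2 fwd=0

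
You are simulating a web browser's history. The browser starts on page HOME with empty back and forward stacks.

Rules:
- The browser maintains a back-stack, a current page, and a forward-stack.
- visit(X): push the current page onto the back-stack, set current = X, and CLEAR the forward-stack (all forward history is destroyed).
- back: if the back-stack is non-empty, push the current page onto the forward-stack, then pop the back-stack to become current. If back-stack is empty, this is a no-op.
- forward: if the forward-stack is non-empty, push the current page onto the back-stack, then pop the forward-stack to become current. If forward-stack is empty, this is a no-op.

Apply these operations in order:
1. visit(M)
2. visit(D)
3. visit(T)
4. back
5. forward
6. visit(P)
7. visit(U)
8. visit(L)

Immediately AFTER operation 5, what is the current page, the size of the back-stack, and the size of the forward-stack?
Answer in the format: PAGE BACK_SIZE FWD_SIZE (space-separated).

After 1 (visit(M)): cur=M back=1 fwd=0
After 2 (visit(D)): cur=D back=2 fwd=0
After 3 (visit(T)): cur=T back=3 fwd=0
After 4 (back): cur=D back=2 fwd=1
After 5 (forward): cur=T back=3 fwd=0

T 3 0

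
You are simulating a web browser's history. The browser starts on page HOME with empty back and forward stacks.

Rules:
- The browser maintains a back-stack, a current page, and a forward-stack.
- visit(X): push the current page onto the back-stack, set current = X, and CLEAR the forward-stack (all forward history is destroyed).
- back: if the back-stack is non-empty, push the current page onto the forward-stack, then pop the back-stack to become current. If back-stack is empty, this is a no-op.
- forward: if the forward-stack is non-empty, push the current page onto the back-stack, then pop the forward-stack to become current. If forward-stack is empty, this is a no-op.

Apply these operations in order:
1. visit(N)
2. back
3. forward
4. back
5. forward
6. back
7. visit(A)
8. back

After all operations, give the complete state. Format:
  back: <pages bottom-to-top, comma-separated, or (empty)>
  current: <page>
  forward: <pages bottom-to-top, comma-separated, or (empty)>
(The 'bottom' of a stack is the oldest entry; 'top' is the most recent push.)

After 1 (visit(N)): cur=N back=1 fwd=0
After 2 (back): cur=HOME back=0 fwd=1
After 3 (forward): cur=N back=1 fwd=0
After 4 (back): cur=HOME back=0 fwd=1
After 5 (forward): cur=N back=1 fwd=0
After 6 (back): cur=HOME back=0 fwd=1
After 7 (visit(A)): cur=A back=1 fwd=0
After 8 (back): cur=HOME back=0 fwd=1

Answer: back: (empty)
current: HOME
forward: A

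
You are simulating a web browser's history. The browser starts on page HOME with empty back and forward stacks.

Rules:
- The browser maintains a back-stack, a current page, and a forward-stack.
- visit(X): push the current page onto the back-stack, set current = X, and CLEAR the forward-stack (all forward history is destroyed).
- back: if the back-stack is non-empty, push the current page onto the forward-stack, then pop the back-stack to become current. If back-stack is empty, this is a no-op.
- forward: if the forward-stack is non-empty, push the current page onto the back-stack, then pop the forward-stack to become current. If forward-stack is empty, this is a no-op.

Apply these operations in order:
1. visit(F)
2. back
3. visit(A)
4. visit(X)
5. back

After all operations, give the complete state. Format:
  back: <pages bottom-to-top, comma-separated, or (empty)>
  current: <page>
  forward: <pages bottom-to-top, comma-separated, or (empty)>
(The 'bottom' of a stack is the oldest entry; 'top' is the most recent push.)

After 1 (visit(F)): cur=F back=1 fwd=0
After 2 (back): cur=HOME back=0 fwd=1
After 3 (visit(A)): cur=A back=1 fwd=0
After 4 (visit(X)): cur=X back=2 fwd=0
After 5 (back): cur=A back=1 fwd=1

Answer: back: HOME
current: A
forward: X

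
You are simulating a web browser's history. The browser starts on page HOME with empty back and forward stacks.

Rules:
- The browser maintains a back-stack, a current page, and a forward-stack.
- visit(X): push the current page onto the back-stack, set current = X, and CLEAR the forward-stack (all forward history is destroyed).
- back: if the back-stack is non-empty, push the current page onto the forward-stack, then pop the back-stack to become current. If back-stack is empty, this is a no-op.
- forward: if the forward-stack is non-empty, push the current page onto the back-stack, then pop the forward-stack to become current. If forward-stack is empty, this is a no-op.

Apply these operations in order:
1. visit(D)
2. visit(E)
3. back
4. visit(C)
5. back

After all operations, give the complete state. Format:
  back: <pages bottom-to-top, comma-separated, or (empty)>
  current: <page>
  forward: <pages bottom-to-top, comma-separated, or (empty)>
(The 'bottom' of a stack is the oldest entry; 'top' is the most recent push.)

After 1 (visit(D)): cur=D back=1 fwd=0
After 2 (visit(E)): cur=E back=2 fwd=0
After 3 (back): cur=D back=1 fwd=1
After 4 (visit(C)): cur=C back=2 fwd=0
After 5 (back): cur=D back=1 fwd=1

Answer: back: HOME
current: D
forward: C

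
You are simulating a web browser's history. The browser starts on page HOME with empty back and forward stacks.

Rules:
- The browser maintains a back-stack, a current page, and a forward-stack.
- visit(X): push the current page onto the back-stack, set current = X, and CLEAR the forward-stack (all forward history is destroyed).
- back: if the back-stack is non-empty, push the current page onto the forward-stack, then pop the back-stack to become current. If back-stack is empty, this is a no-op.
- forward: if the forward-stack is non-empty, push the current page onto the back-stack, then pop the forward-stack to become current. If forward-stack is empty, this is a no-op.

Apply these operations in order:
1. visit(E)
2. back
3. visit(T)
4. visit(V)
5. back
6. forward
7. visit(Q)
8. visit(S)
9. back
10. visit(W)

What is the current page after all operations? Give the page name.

Answer: W

Derivation:
After 1 (visit(E)): cur=E back=1 fwd=0
After 2 (back): cur=HOME back=0 fwd=1
After 3 (visit(T)): cur=T back=1 fwd=0
After 4 (visit(V)): cur=V back=2 fwd=0
After 5 (back): cur=T back=1 fwd=1
After 6 (forward): cur=V back=2 fwd=0
After 7 (visit(Q)): cur=Q back=3 fwd=0
After 8 (visit(S)): cur=S back=4 fwd=0
After 9 (back): cur=Q back=3 fwd=1
After 10 (visit(W)): cur=W back=4 fwd=0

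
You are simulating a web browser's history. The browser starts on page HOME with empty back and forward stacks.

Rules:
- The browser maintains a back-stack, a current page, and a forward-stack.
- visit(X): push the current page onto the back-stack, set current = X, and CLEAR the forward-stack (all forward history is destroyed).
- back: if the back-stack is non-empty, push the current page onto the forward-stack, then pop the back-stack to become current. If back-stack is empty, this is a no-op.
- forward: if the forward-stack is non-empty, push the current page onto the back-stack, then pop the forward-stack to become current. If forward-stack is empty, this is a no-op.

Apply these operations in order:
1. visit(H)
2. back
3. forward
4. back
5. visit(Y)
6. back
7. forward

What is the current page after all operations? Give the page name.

Answer: Y

Derivation:
After 1 (visit(H)): cur=H back=1 fwd=0
After 2 (back): cur=HOME back=0 fwd=1
After 3 (forward): cur=H back=1 fwd=0
After 4 (back): cur=HOME back=0 fwd=1
After 5 (visit(Y)): cur=Y back=1 fwd=0
After 6 (back): cur=HOME back=0 fwd=1
After 7 (forward): cur=Y back=1 fwd=0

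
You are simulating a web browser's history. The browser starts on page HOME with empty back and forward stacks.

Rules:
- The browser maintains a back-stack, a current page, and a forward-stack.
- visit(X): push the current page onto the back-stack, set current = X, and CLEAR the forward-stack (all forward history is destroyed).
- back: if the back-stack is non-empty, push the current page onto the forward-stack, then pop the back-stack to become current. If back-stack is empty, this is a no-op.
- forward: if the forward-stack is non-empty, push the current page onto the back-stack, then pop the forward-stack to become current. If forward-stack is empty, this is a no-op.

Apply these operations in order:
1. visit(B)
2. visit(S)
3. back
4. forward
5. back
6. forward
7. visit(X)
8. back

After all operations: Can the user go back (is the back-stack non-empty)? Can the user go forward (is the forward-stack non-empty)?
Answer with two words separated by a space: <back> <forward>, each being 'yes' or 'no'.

Answer: yes yes

Derivation:
After 1 (visit(B)): cur=B back=1 fwd=0
After 2 (visit(S)): cur=S back=2 fwd=0
After 3 (back): cur=B back=1 fwd=1
After 4 (forward): cur=S back=2 fwd=0
After 5 (back): cur=B back=1 fwd=1
After 6 (forward): cur=S back=2 fwd=0
After 7 (visit(X)): cur=X back=3 fwd=0
After 8 (back): cur=S back=2 fwd=1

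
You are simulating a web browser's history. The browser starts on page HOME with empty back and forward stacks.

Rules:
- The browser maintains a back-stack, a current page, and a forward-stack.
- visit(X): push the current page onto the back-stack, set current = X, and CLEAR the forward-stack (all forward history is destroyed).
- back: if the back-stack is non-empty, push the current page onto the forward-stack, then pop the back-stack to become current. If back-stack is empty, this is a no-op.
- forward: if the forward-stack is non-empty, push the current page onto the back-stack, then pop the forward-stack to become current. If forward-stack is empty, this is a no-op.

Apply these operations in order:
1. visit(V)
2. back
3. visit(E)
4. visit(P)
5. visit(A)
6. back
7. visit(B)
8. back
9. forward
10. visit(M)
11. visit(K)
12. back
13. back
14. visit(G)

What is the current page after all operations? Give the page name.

After 1 (visit(V)): cur=V back=1 fwd=0
After 2 (back): cur=HOME back=0 fwd=1
After 3 (visit(E)): cur=E back=1 fwd=0
After 4 (visit(P)): cur=P back=2 fwd=0
After 5 (visit(A)): cur=A back=3 fwd=0
After 6 (back): cur=P back=2 fwd=1
After 7 (visit(B)): cur=B back=3 fwd=0
After 8 (back): cur=P back=2 fwd=1
After 9 (forward): cur=B back=3 fwd=0
After 10 (visit(M)): cur=M back=4 fwd=0
After 11 (visit(K)): cur=K back=5 fwd=0
After 12 (back): cur=M back=4 fwd=1
After 13 (back): cur=B back=3 fwd=2
After 14 (visit(G)): cur=G back=4 fwd=0

Answer: G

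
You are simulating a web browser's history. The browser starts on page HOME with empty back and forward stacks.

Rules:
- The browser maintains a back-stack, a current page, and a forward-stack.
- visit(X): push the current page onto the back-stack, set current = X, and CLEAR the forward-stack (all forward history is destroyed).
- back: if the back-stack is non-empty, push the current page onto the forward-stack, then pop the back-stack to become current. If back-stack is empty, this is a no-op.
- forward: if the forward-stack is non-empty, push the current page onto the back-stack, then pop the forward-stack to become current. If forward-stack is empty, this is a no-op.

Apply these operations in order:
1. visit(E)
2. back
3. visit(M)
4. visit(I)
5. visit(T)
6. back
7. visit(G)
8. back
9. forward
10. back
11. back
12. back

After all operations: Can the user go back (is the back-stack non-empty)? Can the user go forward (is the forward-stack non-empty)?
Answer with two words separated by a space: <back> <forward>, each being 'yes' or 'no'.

After 1 (visit(E)): cur=E back=1 fwd=0
After 2 (back): cur=HOME back=0 fwd=1
After 3 (visit(M)): cur=M back=1 fwd=0
After 4 (visit(I)): cur=I back=2 fwd=0
After 5 (visit(T)): cur=T back=3 fwd=0
After 6 (back): cur=I back=2 fwd=1
After 7 (visit(G)): cur=G back=3 fwd=0
After 8 (back): cur=I back=2 fwd=1
After 9 (forward): cur=G back=3 fwd=0
After 10 (back): cur=I back=2 fwd=1
After 11 (back): cur=M back=1 fwd=2
After 12 (back): cur=HOME back=0 fwd=3

Answer: no yes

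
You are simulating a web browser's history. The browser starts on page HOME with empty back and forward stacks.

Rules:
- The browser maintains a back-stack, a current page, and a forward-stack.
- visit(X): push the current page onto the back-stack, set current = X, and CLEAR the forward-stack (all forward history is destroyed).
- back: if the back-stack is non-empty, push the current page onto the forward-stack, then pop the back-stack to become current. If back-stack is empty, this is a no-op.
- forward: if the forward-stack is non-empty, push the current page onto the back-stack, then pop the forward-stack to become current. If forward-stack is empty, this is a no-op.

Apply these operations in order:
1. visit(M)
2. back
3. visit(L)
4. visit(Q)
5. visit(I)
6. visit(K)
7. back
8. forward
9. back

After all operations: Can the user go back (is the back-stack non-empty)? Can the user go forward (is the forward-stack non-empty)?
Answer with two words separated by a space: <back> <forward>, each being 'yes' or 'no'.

Answer: yes yes

Derivation:
After 1 (visit(M)): cur=M back=1 fwd=0
After 2 (back): cur=HOME back=0 fwd=1
After 3 (visit(L)): cur=L back=1 fwd=0
After 4 (visit(Q)): cur=Q back=2 fwd=0
After 5 (visit(I)): cur=I back=3 fwd=0
After 6 (visit(K)): cur=K back=4 fwd=0
After 7 (back): cur=I back=3 fwd=1
After 8 (forward): cur=K back=4 fwd=0
After 9 (back): cur=I back=3 fwd=1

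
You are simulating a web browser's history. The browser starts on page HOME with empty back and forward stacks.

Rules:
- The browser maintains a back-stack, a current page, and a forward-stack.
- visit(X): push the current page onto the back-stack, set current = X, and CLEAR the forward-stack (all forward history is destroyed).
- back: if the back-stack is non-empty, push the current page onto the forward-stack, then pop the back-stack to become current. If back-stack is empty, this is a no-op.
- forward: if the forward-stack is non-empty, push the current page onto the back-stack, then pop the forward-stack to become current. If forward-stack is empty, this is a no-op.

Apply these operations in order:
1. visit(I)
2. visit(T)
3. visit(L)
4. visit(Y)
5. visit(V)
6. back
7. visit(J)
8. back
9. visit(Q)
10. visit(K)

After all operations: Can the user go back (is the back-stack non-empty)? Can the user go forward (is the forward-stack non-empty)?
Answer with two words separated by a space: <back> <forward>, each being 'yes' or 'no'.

After 1 (visit(I)): cur=I back=1 fwd=0
After 2 (visit(T)): cur=T back=2 fwd=0
After 3 (visit(L)): cur=L back=3 fwd=0
After 4 (visit(Y)): cur=Y back=4 fwd=0
After 5 (visit(V)): cur=V back=5 fwd=0
After 6 (back): cur=Y back=4 fwd=1
After 7 (visit(J)): cur=J back=5 fwd=0
After 8 (back): cur=Y back=4 fwd=1
After 9 (visit(Q)): cur=Q back=5 fwd=0
After 10 (visit(K)): cur=K back=6 fwd=0

Answer: yes no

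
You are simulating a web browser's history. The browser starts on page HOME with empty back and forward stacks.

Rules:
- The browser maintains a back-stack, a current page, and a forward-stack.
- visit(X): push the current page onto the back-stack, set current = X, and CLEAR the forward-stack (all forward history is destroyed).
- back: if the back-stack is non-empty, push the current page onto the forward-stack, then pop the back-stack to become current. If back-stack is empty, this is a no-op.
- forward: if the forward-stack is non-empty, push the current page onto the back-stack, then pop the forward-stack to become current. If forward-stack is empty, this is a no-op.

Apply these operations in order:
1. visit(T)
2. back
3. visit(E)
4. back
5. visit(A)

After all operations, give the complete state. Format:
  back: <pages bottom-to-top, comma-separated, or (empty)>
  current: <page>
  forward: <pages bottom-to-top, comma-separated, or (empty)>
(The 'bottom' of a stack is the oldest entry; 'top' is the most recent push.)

Answer: back: HOME
current: A
forward: (empty)

Derivation:
After 1 (visit(T)): cur=T back=1 fwd=0
After 2 (back): cur=HOME back=0 fwd=1
After 3 (visit(E)): cur=E back=1 fwd=0
After 4 (back): cur=HOME back=0 fwd=1
After 5 (visit(A)): cur=A back=1 fwd=0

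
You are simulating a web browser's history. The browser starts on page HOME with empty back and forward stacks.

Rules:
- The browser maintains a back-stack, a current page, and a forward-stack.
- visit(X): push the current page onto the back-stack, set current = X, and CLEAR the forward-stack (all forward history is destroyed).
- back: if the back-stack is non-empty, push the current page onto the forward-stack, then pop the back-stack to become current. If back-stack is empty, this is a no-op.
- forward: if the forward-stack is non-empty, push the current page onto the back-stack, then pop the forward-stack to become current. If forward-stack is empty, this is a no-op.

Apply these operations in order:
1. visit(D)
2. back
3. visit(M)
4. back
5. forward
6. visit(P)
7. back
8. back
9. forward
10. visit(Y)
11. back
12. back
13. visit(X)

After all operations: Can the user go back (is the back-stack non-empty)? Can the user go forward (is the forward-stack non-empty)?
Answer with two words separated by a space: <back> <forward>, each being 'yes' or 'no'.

Answer: yes no

Derivation:
After 1 (visit(D)): cur=D back=1 fwd=0
After 2 (back): cur=HOME back=0 fwd=1
After 3 (visit(M)): cur=M back=1 fwd=0
After 4 (back): cur=HOME back=0 fwd=1
After 5 (forward): cur=M back=1 fwd=0
After 6 (visit(P)): cur=P back=2 fwd=0
After 7 (back): cur=M back=1 fwd=1
After 8 (back): cur=HOME back=0 fwd=2
After 9 (forward): cur=M back=1 fwd=1
After 10 (visit(Y)): cur=Y back=2 fwd=0
After 11 (back): cur=M back=1 fwd=1
After 12 (back): cur=HOME back=0 fwd=2
After 13 (visit(X)): cur=X back=1 fwd=0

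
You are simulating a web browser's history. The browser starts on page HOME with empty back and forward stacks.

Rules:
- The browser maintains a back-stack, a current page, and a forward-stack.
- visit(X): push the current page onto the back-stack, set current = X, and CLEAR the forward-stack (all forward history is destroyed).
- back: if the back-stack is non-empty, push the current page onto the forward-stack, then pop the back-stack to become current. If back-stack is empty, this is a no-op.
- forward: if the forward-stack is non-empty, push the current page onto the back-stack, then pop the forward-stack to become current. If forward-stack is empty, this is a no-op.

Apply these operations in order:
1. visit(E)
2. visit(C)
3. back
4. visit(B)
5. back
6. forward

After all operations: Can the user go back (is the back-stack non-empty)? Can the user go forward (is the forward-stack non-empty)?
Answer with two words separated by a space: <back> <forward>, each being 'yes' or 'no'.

Answer: yes no

Derivation:
After 1 (visit(E)): cur=E back=1 fwd=0
After 2 (visit(C)): cur=C back=2 fwd=0
After 3 (back): cur=E back=1 fwd=1
After 4 (visit(B)): cur=B back=2 fwd=0
After 5 (back): cur=E back=1 fwd=1
After 6 (forward): cur=B back=2 fwd=0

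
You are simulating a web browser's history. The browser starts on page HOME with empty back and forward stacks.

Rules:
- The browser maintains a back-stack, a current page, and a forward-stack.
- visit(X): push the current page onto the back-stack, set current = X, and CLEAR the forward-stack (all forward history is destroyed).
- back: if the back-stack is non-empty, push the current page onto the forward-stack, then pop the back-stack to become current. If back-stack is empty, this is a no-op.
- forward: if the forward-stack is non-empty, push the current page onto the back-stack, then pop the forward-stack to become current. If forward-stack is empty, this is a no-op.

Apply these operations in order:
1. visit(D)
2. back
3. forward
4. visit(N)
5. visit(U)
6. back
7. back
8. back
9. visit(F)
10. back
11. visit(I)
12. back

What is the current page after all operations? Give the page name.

After 1 (visit(D)): cur=D back=1 fwd=0
After 2 (back): cur=HOME back=0 fwd=1
After 3 (forward): cur=D back=1 fwd=0
After 4 (visit(N)): cur=N back=2 fwd=0
After 5 (visit(U)): cur=U back=3 fwd=0
After 6 (back): cur=N back=2 fwd=1
After 7 (back): cur=D back=1 fwd=2
After 8 (back): cur=HOME back=0 fwd=3
After 9 (visit(F)): cur=F back=1 fwd=0
After 10 (back): cur=HOME back=0 fwd=1
After 11 (visit(I)): cur=I back=1 fwd=0
After 12 (back): cur=HOME back=0 fwd=1

Answer: HOME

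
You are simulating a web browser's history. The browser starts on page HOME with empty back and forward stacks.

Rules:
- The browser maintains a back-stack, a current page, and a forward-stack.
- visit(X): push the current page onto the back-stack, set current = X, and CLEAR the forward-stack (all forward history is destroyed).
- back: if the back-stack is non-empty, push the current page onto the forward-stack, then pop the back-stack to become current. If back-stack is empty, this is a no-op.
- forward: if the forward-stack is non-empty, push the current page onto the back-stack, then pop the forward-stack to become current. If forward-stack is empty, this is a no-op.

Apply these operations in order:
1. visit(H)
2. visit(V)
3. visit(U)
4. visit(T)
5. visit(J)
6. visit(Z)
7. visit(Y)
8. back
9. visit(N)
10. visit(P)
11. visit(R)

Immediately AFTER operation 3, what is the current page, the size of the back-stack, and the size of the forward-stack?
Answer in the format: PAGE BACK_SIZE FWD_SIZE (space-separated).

After 1 (visit(H)): cur=H back=1 fwd=0
After 2 (visit(V)): cur=V back=2 fwd=0
After 3 (visit(U)): cur=U back=3 fwd=0

U 3 0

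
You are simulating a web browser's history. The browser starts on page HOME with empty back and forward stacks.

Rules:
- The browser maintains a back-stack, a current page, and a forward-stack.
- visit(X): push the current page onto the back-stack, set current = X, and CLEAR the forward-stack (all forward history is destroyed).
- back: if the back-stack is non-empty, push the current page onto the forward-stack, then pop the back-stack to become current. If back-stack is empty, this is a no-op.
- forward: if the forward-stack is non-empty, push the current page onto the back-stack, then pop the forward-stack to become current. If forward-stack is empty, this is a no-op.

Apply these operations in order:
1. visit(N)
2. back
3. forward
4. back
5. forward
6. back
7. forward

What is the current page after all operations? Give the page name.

After 1 (visit(N)): cur=N back=1 fwd=0
After 2 (back): cur=HOME back=0 fwd=1
After 3 (forward): cur=N back=1 fwd=0
After 4 (back): cur=HOME back=0 fwd=1
After 5 (forward): cur=N back=1 fwd=0
After 6 (back): cur=HOME back=0 fwd=1
After 7 (forward): cur=N back=1 fwd=0

Answer: N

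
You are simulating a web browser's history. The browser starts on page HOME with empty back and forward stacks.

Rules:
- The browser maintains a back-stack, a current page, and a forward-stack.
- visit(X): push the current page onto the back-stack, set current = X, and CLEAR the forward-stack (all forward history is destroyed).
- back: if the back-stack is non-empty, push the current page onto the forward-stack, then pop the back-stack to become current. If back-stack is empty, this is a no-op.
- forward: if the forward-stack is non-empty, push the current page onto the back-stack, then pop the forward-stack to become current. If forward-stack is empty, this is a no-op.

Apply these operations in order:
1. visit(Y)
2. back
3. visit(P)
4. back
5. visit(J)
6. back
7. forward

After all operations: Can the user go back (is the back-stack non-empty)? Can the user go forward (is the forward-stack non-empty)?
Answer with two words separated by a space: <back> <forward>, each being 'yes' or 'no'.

After 1 (visit(Y)): cur=Y back=1 fwd=0
After 2 (back): cur=HOME back=0 fwd=1
After 3 (visit(P)): cur=P back=1 fwd=0
After 4 (back): cur=HOME back=0 fwd=1
After 5 (visit(J)): cur=J back=1 fwd=0
After 6 (back): cur=HOME back=0 fwd=1
After 7 (forward): cur=J back=1 fwd=0

Answer: yes no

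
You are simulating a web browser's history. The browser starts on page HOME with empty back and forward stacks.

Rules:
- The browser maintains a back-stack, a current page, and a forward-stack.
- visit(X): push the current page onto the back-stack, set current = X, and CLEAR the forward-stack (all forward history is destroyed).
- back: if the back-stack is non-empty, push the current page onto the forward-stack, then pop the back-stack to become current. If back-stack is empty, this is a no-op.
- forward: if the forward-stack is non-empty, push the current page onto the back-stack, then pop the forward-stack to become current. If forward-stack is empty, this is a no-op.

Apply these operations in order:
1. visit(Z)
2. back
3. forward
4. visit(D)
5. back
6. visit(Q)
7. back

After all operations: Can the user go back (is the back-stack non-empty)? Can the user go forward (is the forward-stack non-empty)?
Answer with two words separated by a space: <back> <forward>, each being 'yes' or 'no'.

After 1 (visit(Z)): cur=Z back=1 fwd=0
After 2 (back): cur=HOME back=0 fwd=1
After 3 (forward): cur=Z back=1 fwd=0
After 4 (visit(D)): cur=D back=2 fwd=0
After 5 (back): cur=Z back=1 fwd=1
After 6 (visit(Q)): cur=Q back=2 fwd=0
After 7 (back): cur=Z back=1 fwd=1

Answer: yes yes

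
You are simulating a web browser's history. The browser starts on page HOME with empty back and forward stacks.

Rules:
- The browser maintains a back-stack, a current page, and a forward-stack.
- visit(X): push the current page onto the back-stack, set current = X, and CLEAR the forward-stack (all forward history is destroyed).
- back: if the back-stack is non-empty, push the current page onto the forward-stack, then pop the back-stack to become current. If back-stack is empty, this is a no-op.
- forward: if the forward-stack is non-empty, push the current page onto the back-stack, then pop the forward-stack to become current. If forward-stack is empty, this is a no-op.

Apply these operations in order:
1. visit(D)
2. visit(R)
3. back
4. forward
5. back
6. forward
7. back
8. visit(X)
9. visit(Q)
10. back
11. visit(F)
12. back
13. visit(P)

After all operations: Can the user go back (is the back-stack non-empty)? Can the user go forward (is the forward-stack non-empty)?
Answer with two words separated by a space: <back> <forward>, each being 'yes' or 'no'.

After 1 (visit(D)): cur=D back=1 fwd=0
After 2 (visit(R)): cur=R back=2 fwd=0
After 3 (back): cur=D back=1 fwd=1
After 4 (forward): cur=R back=2 fwd=0
After 5 (back): cur=D back=1 fwd=1
After 6 (forward): cur=R back=2 fwd=0
After 7 (back): cur=D back=1 fwd=1
After 8 (visit(X)): cur=X back=2 fwd=0
After 9 (visit(Q)): cur=Q back=3 fwd=0
After 10 (back): cur=X back=2 fwd=1
After 11 (visit(F)): cur=F back=3 fwd=0
After 12 (back): cur=X back=2 fwd=1
After 13 (visit(P)): cur=P back=3 fwd=0

Answer: yes no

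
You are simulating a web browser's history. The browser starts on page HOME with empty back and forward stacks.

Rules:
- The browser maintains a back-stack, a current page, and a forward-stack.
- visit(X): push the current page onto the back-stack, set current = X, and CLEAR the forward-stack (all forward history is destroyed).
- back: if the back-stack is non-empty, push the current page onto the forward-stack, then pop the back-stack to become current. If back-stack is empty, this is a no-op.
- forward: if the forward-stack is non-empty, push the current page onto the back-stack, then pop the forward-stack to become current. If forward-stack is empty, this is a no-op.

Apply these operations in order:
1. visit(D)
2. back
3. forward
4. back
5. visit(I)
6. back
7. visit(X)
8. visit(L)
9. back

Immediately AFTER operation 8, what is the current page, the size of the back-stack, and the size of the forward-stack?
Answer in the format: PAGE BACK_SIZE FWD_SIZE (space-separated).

After 1 (visit(D)): cur=D back=1 fwd=0
After 2 (back): cur=HOME back=0 fwd=1
After 3 (forward): cur=D back=1 fwd=0
After 4 (back): cur=HOME back=0 fwd=1
After 5 (visit(I)): cur=I back=1 fwd=0
After 6 (back): cur=HOME back=0 fwd=1
After 7 (visit(X)): cur=X back=1 fwd=0
After 8 (visit(L)): cur=L back=2 fwd=0

L 2 0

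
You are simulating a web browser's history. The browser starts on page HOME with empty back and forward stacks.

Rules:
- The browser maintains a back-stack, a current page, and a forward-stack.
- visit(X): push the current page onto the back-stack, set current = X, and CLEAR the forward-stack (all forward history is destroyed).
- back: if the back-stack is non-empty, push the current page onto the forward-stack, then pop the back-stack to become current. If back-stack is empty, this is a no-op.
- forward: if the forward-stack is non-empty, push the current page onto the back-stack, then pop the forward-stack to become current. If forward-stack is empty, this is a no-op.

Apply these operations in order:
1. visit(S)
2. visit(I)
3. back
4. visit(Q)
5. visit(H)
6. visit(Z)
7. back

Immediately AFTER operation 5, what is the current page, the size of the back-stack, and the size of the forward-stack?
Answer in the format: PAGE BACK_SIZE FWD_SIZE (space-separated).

After 1 (visit(S)): cur=S back=1 fwd=0
After 2 (visit(I)): cur=I back=2 fwd=0
After 3 (back): cur=S back=1 fwd=1
After 4 (visit(Q)): cur=Q back=2 fwd=0
After 5 (visit(H)): cur=H back=3 fwd=0

H 3 0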